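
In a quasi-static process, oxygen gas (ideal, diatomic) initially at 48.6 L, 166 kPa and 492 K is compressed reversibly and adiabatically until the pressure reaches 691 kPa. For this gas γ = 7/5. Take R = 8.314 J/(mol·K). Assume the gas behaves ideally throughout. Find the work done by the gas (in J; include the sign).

-10100 J

n = P₁V₁/(RT₁) = 166×48.6/(8.314×492) = 1.97 mol.
Adiabatic: T₂/T₁ = (P₂/P₁)^((γ−1)/γ) ⇒ T₂ = 492×(4.16)^0.286 = 739 K; V₂ = 17.5 L.
ΔU = nCvΔT = 1.97×20.8×(739−492) = 10100 J.
Q = 0 for an adiabatic process, so W = −ΔU = -10100 J.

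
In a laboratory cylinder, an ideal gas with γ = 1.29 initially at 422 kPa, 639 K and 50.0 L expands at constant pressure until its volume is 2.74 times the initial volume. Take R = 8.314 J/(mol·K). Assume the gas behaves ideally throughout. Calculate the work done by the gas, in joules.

36700 J

n = P₁V₁/(RT₁) = 422×50.0/(8.314×639) = 3.97 mol.
Isobaric: P stays 422 kPa; V/T = const ⇒ T₂ = 1750 K, V₂ = 137 L.
W = PΔV = 422×(137−50.0) kPa·L = 36700 J.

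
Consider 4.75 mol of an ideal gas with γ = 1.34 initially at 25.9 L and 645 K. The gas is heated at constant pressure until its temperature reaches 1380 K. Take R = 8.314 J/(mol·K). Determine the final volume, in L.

55.4 L

P₁ = nRT₁/V₁ = 4.75×8.314×645/25.9 = 983 kPa.
Isobaric: P stays 983 kPa; V/T = const ⇒ T₂ = 1380 K, V₂ = 55.4 L.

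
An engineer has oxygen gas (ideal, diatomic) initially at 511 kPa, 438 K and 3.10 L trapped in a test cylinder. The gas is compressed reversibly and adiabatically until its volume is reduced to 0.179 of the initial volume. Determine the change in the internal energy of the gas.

3920 J

n = P₁V₁/(RT₁) = 511×3.10/(8.314×438) = 0.435 mol.
Adiabatic: TV^(γ−1) = const ⇒ T₂ = 438×(5.59)^0.400 = 872 K; PV^γ = const ⇒ P₂ = 5680 kPa.
For an ideal gas ΔU = nCvΔT with Cv = (5/2)R = 20.8 J/(mol·K).
ΔU = 0.435×20.8×(872−438) = 3920 J.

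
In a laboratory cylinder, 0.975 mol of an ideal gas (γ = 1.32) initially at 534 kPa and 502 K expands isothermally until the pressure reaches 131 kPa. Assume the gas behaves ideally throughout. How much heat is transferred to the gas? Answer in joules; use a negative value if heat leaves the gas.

V₁ = nRT₁/P₁ = 0.975×8.314×502/534 = 7.62 L.
Isothermal: T stays 502 K; PV = const ⇒ V₂ = 31.1 L, P₂ = 131 kPa.
ΔU = 0 (ideal gas, T constant).
W = nRT ln(V₂/V₁) = 0.975×8.314×502×ln(4.08) = 5720 J.
Q = ΔU + W = 5720 J.

5720 J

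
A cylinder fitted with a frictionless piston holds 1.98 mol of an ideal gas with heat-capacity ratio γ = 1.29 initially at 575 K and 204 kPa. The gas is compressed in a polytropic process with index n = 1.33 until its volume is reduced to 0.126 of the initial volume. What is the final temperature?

1140 K

V₁ = nRT₁/P₁ = 1.98×8.314×575/204 = 46.4 L.
Polytropic n=1.33: T₂ = T₁(V₁/V₂)^(n−1) = 575×(7.94)^0.33 = 1140 K; P₂ = P₁(V₁/V₂)^n = 3210 kPa.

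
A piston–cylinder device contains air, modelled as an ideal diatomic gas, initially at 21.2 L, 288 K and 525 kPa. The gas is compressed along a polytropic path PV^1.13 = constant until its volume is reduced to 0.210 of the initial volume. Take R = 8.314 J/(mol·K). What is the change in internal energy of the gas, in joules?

6260 J

n = P₁V₁/(RT₁) = 525×21.2/(8.314×288) = 4.65 mol.
Polytropic n=1.13: T₂ = T₁(V₁/V₂)^(n−1) = 288×(4.76)^0.13 = 353 K; P₂ = P₁(V₁/V₂)^n = 3060 kPa.
For an ideal gas ΔU = nCvΔT with Cv = (5/2)R = 20.8 J/(mol·K).
ΔU = 4.65×20.8×(353−288) = 6260 J.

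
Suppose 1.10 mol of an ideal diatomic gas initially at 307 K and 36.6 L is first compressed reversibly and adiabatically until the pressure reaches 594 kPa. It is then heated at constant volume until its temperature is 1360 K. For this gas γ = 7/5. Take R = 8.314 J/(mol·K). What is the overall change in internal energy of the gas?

24100 J

P₁ = nRT₁/V₁ = 1.10×8.314×307/36.6 = 76.7 kPa.
Step 1 — Adiabatic: T₂/T₁ = (P₂/P₁)^((γ−1)/γ) ⇒ T₂ = 307×(7.74)^0.286 = 551 K; V₂ = 8.48 L.
ΔU = nCvΔT = 1.10×20.8×(551−307) = 5580 J.
Q = 0 for an adiabatic process, so W = −ΔU = -5580 J.
State after step 1: P = 594 kPa, V = 8.48 L, T = 551 K.
Step 2 — Isochoric: V stays 8.48 L; P/T = const ⇒ T₂ = 1360 K, P₂ = 1470 kPa.
W = 0 (no volume change).
ΔU = nCvΔT = 1.10×20.8×(1360−551) = 18500 J.
Q = ΔU = 18500 J.
Net over both steps: W = -5580 J, Q = 18500 J, ΔU = 24100 J.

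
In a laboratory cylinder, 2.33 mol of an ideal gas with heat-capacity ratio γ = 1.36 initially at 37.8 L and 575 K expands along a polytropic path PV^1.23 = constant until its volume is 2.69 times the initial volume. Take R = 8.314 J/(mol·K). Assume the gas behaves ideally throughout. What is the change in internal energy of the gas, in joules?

P₁ = nRT₁/V₁ = 2.33×8.314×575/37.8 = 295 kPa.
Polytropic n=1.23: T₂ = T₁(V₁/V₂)^(n−1) = 575×(0.372)^0.23 = 458 K; P₂ = P₁(V₁/V₂)^n = 87.2 kPa.
For an ideal gas ΔU = nCvΔT with Cv = R/(γ−1) = 23.1 J/(mol·K).
ΔU = 2.33×23.1×(458−575) = -6300 J.

-6300 J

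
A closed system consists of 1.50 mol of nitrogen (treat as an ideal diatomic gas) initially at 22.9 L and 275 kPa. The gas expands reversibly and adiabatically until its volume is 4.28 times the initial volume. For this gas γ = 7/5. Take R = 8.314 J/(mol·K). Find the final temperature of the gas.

T₁ = P₁V₁/(nR) = 275×22.9/(1.50×8.314) = 505 K.
Adiabatic: TV^(γ−1) = const ⇒ T₂ = 505×(0.234)^0.400 = 282 K; PV^γ = const ⇒ P₂ = 35.9 kPa.

282 K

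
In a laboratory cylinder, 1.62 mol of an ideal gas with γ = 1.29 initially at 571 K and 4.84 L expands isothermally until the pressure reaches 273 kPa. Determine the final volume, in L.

28.2 L

P₁ = nRT₁/V₁ = 1.62×8.314×571/4.84 = 1590 kPa.
Isothermal: T stays 571 K; PV = const ⇒ V₂ = 28.2 L, P₂ = 273 kPa.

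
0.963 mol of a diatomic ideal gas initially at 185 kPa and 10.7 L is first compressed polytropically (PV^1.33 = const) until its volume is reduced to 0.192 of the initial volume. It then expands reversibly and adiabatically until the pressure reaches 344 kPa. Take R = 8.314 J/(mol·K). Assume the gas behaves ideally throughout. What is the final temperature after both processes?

T₁ = P₁V₁/(nR) = 185×10.7/(0.963×8.314) = 247 K.
Step 1 — Polytropic n=1.33: T₂ = T₁(V₁/V₂)^(n−1) = 247×(5.21)^0.33 = 426 K; P₂ = P₁(V₁/V₂)^n = 1660 kPa.
W = (P₁V₁−P₂V₂)/(n−1) = (185×10.7−1660×2.05)/0.33 = -4340 J.
ΔU = nCvΔT = 0.963×20.8×(426−247) = 3580 J.
Q = ΔU + W = -760 J.
State after step 1: P = 1660 kPa, V = 2.05 L, T = 426 K.
Step 2 — Adiabatic: T₂/T₁ = (P₂/P₁)^((γ−1)/γ) ⇒ T₂ = 426×(0.207)^0.286 = 272 K; V₂ = 6.33 L.
ΔU = nCvΔT = 0.963×20.8×(272−426) = -3090 J.
Q = 0 for an adiabatic process, so W = −ΔU = 3090 J.
Net over both steps: W = -1250 J, Q = -760 J, ΔU = 492 J.

272 K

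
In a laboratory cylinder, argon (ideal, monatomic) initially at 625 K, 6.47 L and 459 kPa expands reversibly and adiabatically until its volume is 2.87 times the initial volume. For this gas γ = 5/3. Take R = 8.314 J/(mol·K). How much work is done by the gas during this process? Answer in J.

n = P₁V₁/(RT₁) = 459×6.47/(8.314×625) = 0.572 mol.
Adiabatic: TV^(γ−1) = const ⇒ T₂ = 625×(0.348)^0.667 = 309 K; PV^γ = const ⇒ P₂ = 79.2 kPa.
ΔU = nCvΔT = 0.572×12.5×(309−625) = -2250 J.
Q = 0 for an adiabatic process, so W = −ΔU = 2250 J.

2250 J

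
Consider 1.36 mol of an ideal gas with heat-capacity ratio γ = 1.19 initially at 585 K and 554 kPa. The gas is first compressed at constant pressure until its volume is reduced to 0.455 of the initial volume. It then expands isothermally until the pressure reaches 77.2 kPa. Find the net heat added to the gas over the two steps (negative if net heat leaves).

-16600 J

V₁ = nRT₁/P₁ = 1.36×8.314×585/554 = 11.9 L.
Step 1 — Isobaric: P stays 554 kPa; V/T = const ⇒ T₂ = 266 K, V₂ = 5.43 L.
W = PΔV = 554×(5.43−11.9) kPa·L = -3600 J.
ΔU = nCvΔT = 1.36×43.8×(266−585) = -19000 J.
Q = ΔU + W = nCpΔT = -22600 J.
State after step 1: P = 554 kPa, V = 5.43 L, T = 266 K.
Step 2 — Isothermal: T stays 266 K; PV = const ⇒ V₂ = 39.0 L, P₂ = 77.2 kPa.
ΔU = 0 (ideal gas, T constant).
W = nRT ln(V₂/V₁) = 1.36×8.314×266×ln(7.18) = 5930 J.
Q = ΔU + W = 5930 J.
Net over both steps: W = 2330 J, Q = -16600 J, ΔU = -19000 J.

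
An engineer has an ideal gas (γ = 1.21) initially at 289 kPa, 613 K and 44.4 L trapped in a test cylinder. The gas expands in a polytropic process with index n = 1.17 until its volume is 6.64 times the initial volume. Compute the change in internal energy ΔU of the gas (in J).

-16800 J

n = P₁V₁/(RT₁) = 289×44.4/(8.314×613) = 2.52 mol.
Polytropic n=1.17: T₂ = T₁(V₁/V₂)^(n−1) = 613×(0.151)^0.17 = 444 K; P₂ = P₁(V₁/V₂)^n = 31.5 kPa.
For an ideal gas ΔU = nCvΔT with Cv = R/(γ−1) = 39.6 J/(mol·K).
ΔU = 2.52×39.6×(444−613) = -16800 J.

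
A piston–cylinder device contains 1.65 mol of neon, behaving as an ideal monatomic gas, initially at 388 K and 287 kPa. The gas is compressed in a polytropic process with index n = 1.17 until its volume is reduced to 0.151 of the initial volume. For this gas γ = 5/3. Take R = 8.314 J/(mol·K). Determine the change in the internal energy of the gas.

V₁ = nRT₁/P₁ = 1.65×8.314×388/287 = 18.5 L.
Polytropic n=1.17: T₂ = T₁(V₁/V₂)^(n−1) = 388×(6.62)^0.17 = 535 K; P₂ = P₁(V₁/V₂)^n = 2620 kPa.
For an ideal gas ΔU = nCvΔT with Cv = (3/2)R = 12.5 J/(mol·K).
ΔU = 1.65×12.5×(535−388) = 3030 J.

3030 J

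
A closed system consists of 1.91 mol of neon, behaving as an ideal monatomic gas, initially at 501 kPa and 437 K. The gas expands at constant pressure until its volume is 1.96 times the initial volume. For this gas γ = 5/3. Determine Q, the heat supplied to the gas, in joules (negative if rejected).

16700 J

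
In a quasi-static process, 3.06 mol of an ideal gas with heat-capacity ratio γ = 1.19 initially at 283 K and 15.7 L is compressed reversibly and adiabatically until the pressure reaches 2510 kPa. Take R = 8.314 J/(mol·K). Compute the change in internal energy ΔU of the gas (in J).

P₁ = nRT₁/V₁ = 3.06×8.314×283/15.7 = 459 kPa.
Adiabatic: T₂/T₁ = (P₂/P₁)^((γ−1)/γ) ⇒ T₂ = 283×(5.47)^0.160 = 371 K; V₂ = 3.76 L.
For an ideal gas ΔU = nCvΔT with Cv = R/(γ−1) = 43.8 J/(mol·K).
ΔU = 3.06×43.8×(371−283) = 11800 J.

11800 J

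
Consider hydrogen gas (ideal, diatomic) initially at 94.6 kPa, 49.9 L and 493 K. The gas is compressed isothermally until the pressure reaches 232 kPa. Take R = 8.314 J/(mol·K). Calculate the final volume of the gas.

20.3 L

Isothermal: T stays 493 K; PV = const ⇒ V₂ = 20.3 L, P₂ = 232 kPa.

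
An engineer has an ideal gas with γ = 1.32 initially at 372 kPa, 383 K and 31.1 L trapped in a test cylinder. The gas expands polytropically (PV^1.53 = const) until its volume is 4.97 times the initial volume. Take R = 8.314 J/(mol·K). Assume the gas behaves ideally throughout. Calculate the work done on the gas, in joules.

n = P₁V₁/(RT₁) = 372×31.1/(8.314×383) = 3.63 mol.
Polytropic n=1.53: T₂ = T₁(V₁/V₂)^(n−1) = 383×(0.201)^0.53 = 164 K; P₂ = P₁(V₁/V₂)^n = 32.0 kPa.
W = (P₁V₁−P₂V₂)/(n−1) = (372×31.1−32.0×155)/0.53 = 12500 J.
Work done on the gas = −W_by = -12500 J.

-12500 J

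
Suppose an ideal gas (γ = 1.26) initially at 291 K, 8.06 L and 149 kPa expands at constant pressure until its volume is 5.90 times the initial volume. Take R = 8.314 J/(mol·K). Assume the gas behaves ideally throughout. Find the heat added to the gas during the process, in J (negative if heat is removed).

28500 J

n = P₁V₁/(RT₁) = 149×8.06/(8.314×291) = 0.496 mol.
Isobaric: P stays 149 kPa; V/T = const ⇒ T₂ = 1720 K, V₂ = 47.6 L.
W = PΔV = 149×(47.6−8.06) kPa·L = 5880 J.
ΔU = nCvΔT = 0.496×32.0×(1720−291) = 22600 J.
Q = ΔU + W = nCpΔT = 28500 J.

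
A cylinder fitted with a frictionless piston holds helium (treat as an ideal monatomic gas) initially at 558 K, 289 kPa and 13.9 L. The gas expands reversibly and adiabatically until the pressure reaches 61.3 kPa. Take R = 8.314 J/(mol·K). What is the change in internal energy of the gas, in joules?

n = P₁V₁/(RT₁) = 289×13.9/(8.314×558) = 0.866 mol.
Adiabatic: T₂/T₁ = (P₂/P₁)^((γ−1)/γ) ⇒ T₂ = 558×(0.212)^0.400 = 300 K; V₂ = 35.2 L.
For an ideal gas ΔU = nCvΔT with Cv = (3/2)R = 12.5 J/(mol·K).
ΔU = 0.866×12.5×(300−558) = -2790 J.

-2790 J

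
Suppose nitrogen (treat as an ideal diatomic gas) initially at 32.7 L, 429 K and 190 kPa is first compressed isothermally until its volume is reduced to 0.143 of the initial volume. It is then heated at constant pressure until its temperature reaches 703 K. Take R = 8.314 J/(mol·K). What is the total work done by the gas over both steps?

n = P₁V₁/(RT₁) = 190×32.7/(8.314×429) = 1.74 mol.
Step 1 — Isothermal: T stays 429 K; PV = const ⇒ V₂ = 4.68 L, P₂ = 1330 kPa.
ΔU = 0 (ideal gas, T constant).
W = nRT ln(V₂/V₁) = 1.74×8.314×429×ln(0.143) = -12100 J.
Q = ΔU + W = -12100 J.
State after step 1: P = 1330 kPa, V = 4.68 L, T = 429 K.
Step 2 — Isobaric: P stays 1330 kPa; V/T = const ⇒ T₂ = 703 K, V₂ = 7.66 L.
W = PΔV = 1330×(7.66−4.68) kPa·L = 3970 J.
ΔU = nCvΔT = 1.74×20.8×(703−429) = 9920 J.
Q = ΔU + W = nCpΔT = 13900 J.
Net over both steps: W = -8120 J, Q = 1810 J, ΔU = 9920 J.

-8120 J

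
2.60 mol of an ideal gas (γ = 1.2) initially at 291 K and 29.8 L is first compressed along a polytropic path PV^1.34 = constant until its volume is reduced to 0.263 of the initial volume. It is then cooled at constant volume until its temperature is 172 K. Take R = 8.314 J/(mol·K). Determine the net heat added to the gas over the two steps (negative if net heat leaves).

-23500 J

P₁ = nRT₁/V₁ = 2.60×8.314×291/29.8 = 211 kPa.
Step 1 — Polytropic n=1.34: T₂ = T₁(V₁/V₂)^(n−1) = 291×(3.80)^0.34 = 458 K; P₂ = P₁(V₁/V₂)^n = 1260 kPa.
W = (P₁V₁−P₂V₂)/(n−1) = (211×29.8−1260×7.84)/0.34 = -10600 J.
ΔU = nCvΔT = 2.60×41.6×(458−291) = 18100 J.
Q = ΔU + W = 7440 J.
State after step 1: P = 1260 kPa, V = 7.84 L, T = 458 K.
Step 2 — Isochoric: V stays 7.84 L; P/T = const ⇒ T₂ = 172 K, P₂ = 474 kPa.
W = 0 (no volume change).
ΔU = nCvΔT = 2.60×41.6×(172−458) = -30900 J.
Q = ΔU = -30900 J.
Net over both steps: W = -10600 J, Q = -23500 J, ΔU = -12900 J.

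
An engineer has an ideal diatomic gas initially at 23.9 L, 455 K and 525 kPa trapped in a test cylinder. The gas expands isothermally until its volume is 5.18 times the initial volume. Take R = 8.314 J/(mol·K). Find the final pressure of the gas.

101 kPa

Isothermal: T stays 455 K; PV = const ⇒ V₂ = 124 L, P₂ = 101 kPa.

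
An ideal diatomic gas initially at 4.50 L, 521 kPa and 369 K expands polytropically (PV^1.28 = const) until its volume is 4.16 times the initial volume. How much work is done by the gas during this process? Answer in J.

2760 J

n = P₁V₁/(RT₁) = 521×4.50/(8.314×369) = 0.764 mol.
Polytropic n=1.28: T₂ = T₁(V₁/V₂)^(n−1) = 369×(0.240)^0.28 = 248 K; P₂ = P₁(V₁/V₂)^n = 84.0 kPa.
W = (P₁V₁−P₂V₂)/(n−1) = (521×4.50−84.0×18.7)/0.28 = 2760 J.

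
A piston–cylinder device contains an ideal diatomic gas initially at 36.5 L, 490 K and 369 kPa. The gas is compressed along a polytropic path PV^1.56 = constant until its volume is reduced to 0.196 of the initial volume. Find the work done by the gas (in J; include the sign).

-35900 J

n = P₁V₁/(RT₁) = 369×36.5/(8.314×490) = 3.31 mol.
Polytropic n=1.56: T₂ = T₁(V₁/V₂)^(n−1) = 490×(5.10)^0.56 = 1220 K; P₂ = P₁(V₁/V₂)^n = 4690 kPa.
W = (P₁V₁−P₂V₂)/(n−1) = (369×36.5−4690×7.15)/0.56 = -35900 J.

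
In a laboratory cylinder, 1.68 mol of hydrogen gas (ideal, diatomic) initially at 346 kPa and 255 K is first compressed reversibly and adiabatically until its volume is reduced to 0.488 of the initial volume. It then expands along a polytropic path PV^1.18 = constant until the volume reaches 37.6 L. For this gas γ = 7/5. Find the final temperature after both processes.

236 K

V₁ = nRT₁/P₁ = 1.68×8.314×255/346 = 10.3 L.
Step 1 — Adiabatic: TV^(γ−1) = const ⇒ T₂ = 255×(2.05)^0.400 = 340 K; PV^γ = const ⇒ P₂ = 945 kPa.
ΔU = nCvΔT = 1.68×20.8×(340−255) = 2960 J.
Q = 0 for an adiabatic process, so W = −ΔU = -2960 J.
State after step 1: P = 945 kPa, V = 5.02 L, T = 340 K.
Step 2 — Polytropic n=1.18: T₂ = T₁(V₁/V₂)^(n−1) = 340×(0.134)^0.18 = 236 K; P₂ = P₁(V₁/V₂)^n = 87.9 kPa.
W = (P₁V₁−P₂V₂)/(n−1) = (945×5.02−87.9×37.6)/0.18 = 8010 J.
ΔU = nCvΔT = 1.68×20.8×(236−340) = -3610 J.
Q = ΔU + W = 4410 J.
Net over both steps: W = 5050 J, Q = 4410 J, ΔU = -646 J.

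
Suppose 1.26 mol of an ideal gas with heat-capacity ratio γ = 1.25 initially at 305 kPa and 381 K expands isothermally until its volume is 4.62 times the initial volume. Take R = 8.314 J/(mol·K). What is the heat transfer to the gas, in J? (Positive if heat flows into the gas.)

V₁ = nRT₁/P₁ = 1.26×8.314×381/305 = 13.1 L.
Isothermal: T stays 381 K; PV = const ⇒ V₂ = 60.5 L, P₂ = 66.0 kPa.
ΔU = 0 (ideal gas, T constant).
W = nRT ln(V₂/V₁) = 1.26×8.314×381×ln(4.62) = 6110 J.
Q = ΔU + W = 6110 J.

6110 J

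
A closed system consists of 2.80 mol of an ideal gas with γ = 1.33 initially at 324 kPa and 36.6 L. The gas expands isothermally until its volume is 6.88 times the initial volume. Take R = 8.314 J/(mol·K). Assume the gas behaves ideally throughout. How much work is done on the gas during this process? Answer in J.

-22900 J

T₁ = P₁V₁/(nR) = 324×36.6/(2.80×8.314) = 509 K.
Isothermal: T stays 509 K; PV = const ⇒ V₂ = 252 L, P₂ = 47.1 kPa.
W = nRT ln(V₂/V₁) = 2.80×8.314×509×ln(6.88) = 22900 J.
Work done on the gas = −W_by = -22900 J.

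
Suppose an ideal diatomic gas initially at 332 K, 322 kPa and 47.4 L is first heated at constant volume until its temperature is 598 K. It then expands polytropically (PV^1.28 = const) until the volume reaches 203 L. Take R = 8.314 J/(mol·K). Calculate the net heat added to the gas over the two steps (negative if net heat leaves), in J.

40400 J

n = P₁V₁/(RT₁) = 322×47.4/(8.314×332) = 5.53 mol.
Step 1 — Isochoric: V stays 47.4 L; P/T = const ⇒ T₂ = 598 K, P₂ = 580 kPa.
W = 0 (no volume change).
ΔU = nCvΔT = 5.53×20.8×(598−332) = 30600 J.
Q = ΔU = 30600 J.
State after step 1: P = 580 kPa, V = 47.4 L, T = 598 K.
Step 2 — Polytropic n=1.28: T₂ = T₁(V₁/V₂)^(n−1) = 598×(0.233)^0.28 = 398 K; P₂ = P₁(V₁/V₂)^n = 90.1 kPa.
W = (P₁V₁−P₂V₂)/(n−1) = (580×47.4−90.1×203)/0.28 = 32800 J.
ΔU = nCvΔT = 5.53×20.8×(398−598) = -23000 J.
Q = ΔU + W = 9850 J.
Net over both steps: W = 32800 J, Q = 40400 J, ΔU = 7580 J.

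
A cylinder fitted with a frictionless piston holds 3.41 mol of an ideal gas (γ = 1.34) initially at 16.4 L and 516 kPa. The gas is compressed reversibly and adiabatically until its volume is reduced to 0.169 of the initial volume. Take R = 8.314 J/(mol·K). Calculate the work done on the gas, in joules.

T₁ = P₁V₁/(nR) = 516×16.4/(3.41×8.314) = 298 K.
Adiabatic: TV^(γ−1) = const ⇒ T₂ = 298×(5.92)^0.340 = 546 K; PV^γ = const ⇒ P₂ = 5590 kPa.
ΔU = nCvΔT = 3.41×24.5×(546−298) = 20700 J.
Q = 0 for an adiabatic process, so W = −ΔU = -20700 J.
Work done on the gas = −W_by = 20700 J.

20700 J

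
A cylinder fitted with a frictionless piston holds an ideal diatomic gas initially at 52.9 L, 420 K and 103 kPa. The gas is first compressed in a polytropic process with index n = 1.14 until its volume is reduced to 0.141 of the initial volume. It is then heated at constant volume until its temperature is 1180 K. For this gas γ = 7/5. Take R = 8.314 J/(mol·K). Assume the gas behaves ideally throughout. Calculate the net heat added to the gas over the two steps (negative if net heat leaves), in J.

n = P₁V₁/(RT₁) = 103×52.9/(8.314×420) = 1.56 mol.
Step 1 — Polytropic n=1.14: T₂ = T₁(V₁/V₂)^(n−1) = 420×(7.09)^0.14 = 553 K; P₂ = P₁(V₁/V₂)^n = 961 kPa.
W = (P₁V₁−P₂V₂)/(n−1) = (103×52.9−961×7.46)/0.14 = -12300 J.
ΔU = nCvΔT = 1.56×20.8×(553−420) = 4300 J.
Q = ΔU + W = -7980 J.
State after step 1: P = 961 kPa, V = 7.46 L, T = 553 K.
Step 2 — Isochoric: V stays 7.46 L; P/T = const ⇒ T₂ = 1180 K, P₂ = 2050 kPa.
W = 0 (no volume change).
ΔU = nCvΔT = 1.56×20.8×(1180−553) = 20400 J.
Q = ΔU = 20400 J.
Net over both steps: W = -12300 J, Q = 12400 J, ΔU = 24600 J.

12400 J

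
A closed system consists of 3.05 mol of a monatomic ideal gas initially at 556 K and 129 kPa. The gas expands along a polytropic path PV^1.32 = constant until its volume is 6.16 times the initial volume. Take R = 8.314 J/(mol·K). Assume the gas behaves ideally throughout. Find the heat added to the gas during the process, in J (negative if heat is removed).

10100 J

V₁ = nRT₁/P₁ = 3.05×8.314×556/129 = 109 L.
Polytropic n=1.32: T₂ = T₁(V₁/V₂)^(n−1) = 556×(0.162)^0.32 = 311 K; P₂ = P₁(V₁/V₂)^n = 11.7 kPa.
W = (P₁V₁−P₂V₂)/(n−1) = (129×109−11.7×673)/0.32 = 19400 J.
ΔU = nCvΔT = 3.05×12.5×(311−556) = -9330 J.
Q = ΔU + W = 10100 J.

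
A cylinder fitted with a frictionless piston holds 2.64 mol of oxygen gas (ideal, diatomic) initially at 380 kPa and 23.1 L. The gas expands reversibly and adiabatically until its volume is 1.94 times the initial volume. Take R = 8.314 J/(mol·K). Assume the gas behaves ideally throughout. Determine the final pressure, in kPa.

T₁ = P₁V₁/(nR) = 380×23.1/(2.64×8.314) = 400 K.
Adiabatic: TV^(γ−1) = const ⇒ T₂ = 400×(0.515)^0.400 = 307 K; PV^γ = const ⇒ P₂ = 150 kPa.

150 kPa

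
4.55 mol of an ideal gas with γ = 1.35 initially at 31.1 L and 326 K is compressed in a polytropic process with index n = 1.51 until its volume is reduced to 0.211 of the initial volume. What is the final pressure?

P₁ = nRT₁/V₁ = 4.55×8.314×326/31.1 = 397 kPa.
Polytropic n=1.51: T₂ = T₁(V₁/V₂)^(n−1) = 326×(4.74)^0.51 = 721 K; P₂ = P₁(V₁/V₂)^n = 4160 kPa.

4160 kPa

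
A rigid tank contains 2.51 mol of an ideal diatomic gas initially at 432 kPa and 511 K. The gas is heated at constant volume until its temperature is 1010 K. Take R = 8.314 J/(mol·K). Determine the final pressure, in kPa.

V₁ = nRT₁/P₁ = 2.51×8.314×511/432 = 24.7 L.
Isochoric: V stays 24.7 L; P/T = const ⇒ T₂ = 1010 K, P₂ = 854 kPa.

854 kPa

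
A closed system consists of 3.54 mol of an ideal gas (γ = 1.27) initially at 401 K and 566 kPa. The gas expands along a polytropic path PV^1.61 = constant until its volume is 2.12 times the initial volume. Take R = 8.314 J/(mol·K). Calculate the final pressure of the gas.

169 kPa

V₁ = nRT₁/P₁ = 3.54×8.314×401/566 = 20.9 L.
Polytropic n=1.61: T₂ = T₁(V₁/V₂)^(n−1) = 401×(0.472)^0.61 = 254 K; P₂ = P₁(V₁/V₂)^n = 169 kPa.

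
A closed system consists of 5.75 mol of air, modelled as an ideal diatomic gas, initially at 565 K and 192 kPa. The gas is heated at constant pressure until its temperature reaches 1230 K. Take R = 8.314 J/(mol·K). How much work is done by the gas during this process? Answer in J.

31800 J

V₁ = nRT₁/P₁ = 5.75×8.314×565/192 = 141 L.
Isobaric: P stays 192 kPa; V/T = const ⇒ T₂ = 1230 K, V₂ = 306 L.
W = PΔV = 192×(306−141) kPa·L = 31800 J.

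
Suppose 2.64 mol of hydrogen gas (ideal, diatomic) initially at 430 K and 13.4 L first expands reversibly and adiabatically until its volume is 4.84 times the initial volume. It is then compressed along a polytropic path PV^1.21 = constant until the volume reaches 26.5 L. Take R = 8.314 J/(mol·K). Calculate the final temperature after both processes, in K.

276 K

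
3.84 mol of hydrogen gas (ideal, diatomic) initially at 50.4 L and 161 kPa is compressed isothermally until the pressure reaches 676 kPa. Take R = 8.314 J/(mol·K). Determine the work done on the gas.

T₁ = P₁V₁/(nR) = 161×50.4/(3.84×8.314) = 254 K.
Isothermal: T stays 254 K; PV = const ⇒ V₂ = 12.0 L, P₂ = 676 kPa.
W = nRT ln(V₂/V₁) = 3.84×8.314×254×ln(0.238) = -11600 J.
Work done on the gas = −W_by = 11600 J.

11600 J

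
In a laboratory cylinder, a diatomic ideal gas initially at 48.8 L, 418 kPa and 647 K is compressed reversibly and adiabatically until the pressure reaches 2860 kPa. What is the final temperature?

1120 K

Adiabatic: T₂/T₁ = (P₂/P₁)^((γ−1)/γ) ⇒ T₂ = 647×(6.84)^0.286 = 1120 K; V₂ = 12.4 L.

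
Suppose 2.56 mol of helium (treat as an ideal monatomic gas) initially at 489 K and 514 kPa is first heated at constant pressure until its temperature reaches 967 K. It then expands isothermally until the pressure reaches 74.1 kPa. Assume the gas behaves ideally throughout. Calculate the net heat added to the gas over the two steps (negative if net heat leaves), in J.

V₁ = nRT₁/P₁ = 2.56×8.314×489/514 = 20.2 L.
Step 1 — Isobaric: P stays 514 kPa; V/T = const ⇒ T₂ = 967 K, V₂ = 40.0 L.
W = PΔV = 514×(40.0−20.2) kPa·L = 10200 J.
ΔU = nCvΔT = 2.56×12.5×(967−489) = 15300 J.
Q = ΔU + W = nCpΔT = 25400 J.
State after step 1: P = 514 kPa, V = 40.0 L, T = 967 K.
Step 2 — Isothermal: T stays 967 K; PV = const ⇒ V₂ = 278 L, P₂ = 74.1 kPa.
ΔU = 0 (ideal gas, T constant).
W = nRT ln(V₂/V₁) = 2.56×8.314×967×ln(6.94) = 39900 J.
Q = ΔU + W = 39900 J.
Net over both steps: W = 50000 J, Q = 65300 J, ΔU = 15300 J.

65300 J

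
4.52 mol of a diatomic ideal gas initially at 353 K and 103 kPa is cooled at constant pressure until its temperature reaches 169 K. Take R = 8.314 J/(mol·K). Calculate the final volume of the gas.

V₁ = nRT₁/P₁ = 4.52×8.314×353/103 = 129 L.
Isobaric: P stays 103 kPa; V/T = const ⇒ T₂ = 169 K, V₂ = 61.7 L.

61.7 L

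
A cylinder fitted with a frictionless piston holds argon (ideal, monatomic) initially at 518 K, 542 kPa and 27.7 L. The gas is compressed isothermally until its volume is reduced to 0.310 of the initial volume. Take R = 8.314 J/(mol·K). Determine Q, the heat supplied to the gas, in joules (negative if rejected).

-17600 J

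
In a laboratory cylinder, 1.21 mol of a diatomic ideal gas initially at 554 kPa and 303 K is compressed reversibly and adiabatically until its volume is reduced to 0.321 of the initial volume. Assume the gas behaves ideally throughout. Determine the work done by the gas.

-4380 J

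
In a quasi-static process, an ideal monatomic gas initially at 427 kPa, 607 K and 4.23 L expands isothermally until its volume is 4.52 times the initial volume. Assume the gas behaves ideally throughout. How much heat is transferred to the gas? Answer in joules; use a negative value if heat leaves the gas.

n = P₁V₁/(RT₁) = 427×4.23/(8.314×607) = 0.358 mol.
Isothermal: T stays 607 K; PV = const ⇒ V₂ = 19.1 L, P₂ = 94.5 kPa.
ΔU = 0 (ideal gas, T constant).
W = nRT ln(V₂/V₁) = 0.358×8.314×607×ln(4.52) = 2720 J.
Q = ΔU + W = 2720 J.

2720 J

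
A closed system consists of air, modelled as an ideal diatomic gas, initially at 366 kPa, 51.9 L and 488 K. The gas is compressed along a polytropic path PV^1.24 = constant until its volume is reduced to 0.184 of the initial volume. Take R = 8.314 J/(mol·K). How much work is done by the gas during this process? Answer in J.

n = P₁V₁/(RT₁) = 366×51.9/(8.314×488) = 4.68 mol.
Polytropic n=1.24: T₂ = T₁(V₁/V₂)^(n−1) = 488×(5.43)^0.24 = 733 K; P₂ = P₁(V₁/V₂)^n = 2990 kPa.
W = (P₁V₁−P₂V₂)/(n−1) = (366×51.9−2990×9.55)/0.24 = -39700 J.

-39700 J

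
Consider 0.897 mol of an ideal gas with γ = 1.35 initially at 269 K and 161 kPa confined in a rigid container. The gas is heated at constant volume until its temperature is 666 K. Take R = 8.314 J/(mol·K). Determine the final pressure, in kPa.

V₁ = nRT₁/P₁ = 0.897×8.314×269/161 = 12.5 L.
Isochoric: V stays 12.5 L; P/T = const ⇒ T₂ = 666 K, P₂ = 399 kPa.

399 kPa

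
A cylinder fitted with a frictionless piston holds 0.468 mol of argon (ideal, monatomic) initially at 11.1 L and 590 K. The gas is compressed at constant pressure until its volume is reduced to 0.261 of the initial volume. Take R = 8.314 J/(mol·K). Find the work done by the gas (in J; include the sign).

-1700 J

P₁ = nRT₁/V₁ = 0.468×8.314×590/11.1 = 207 kPa.
Isobaric: P stays 207 kPa; V/T = const ⇒ T₂ = 154 K, V₂ = 2.90 L.
W = PΔV = 207×(2.90−11.1) kPa·L = -1700 J.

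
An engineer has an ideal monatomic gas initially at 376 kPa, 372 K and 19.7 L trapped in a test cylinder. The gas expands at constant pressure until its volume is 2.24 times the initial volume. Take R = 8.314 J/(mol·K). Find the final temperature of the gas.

833 K

Isobaric: P stays 376 kPa; V/T = const ⇒ T₂ = 833 K, V₂ = 44.1 L.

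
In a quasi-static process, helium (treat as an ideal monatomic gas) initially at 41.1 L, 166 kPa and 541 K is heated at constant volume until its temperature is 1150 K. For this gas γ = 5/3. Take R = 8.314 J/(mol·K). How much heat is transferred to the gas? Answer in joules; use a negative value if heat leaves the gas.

n = P₁V₁/(RT₁) = 166×41.1/(8.314×541) = 1.52 mol.
Isochoric: V stays 41.1 L; P/T = const ⇒ T₂ = 1150 K, P₂ = 353 kPa.
W = 0 (no volume change).
ΔU = nCvΔT = 1.52×12.5×(1150−541) = 11500 J.
Q = ΔU = 11500 J.

11500 J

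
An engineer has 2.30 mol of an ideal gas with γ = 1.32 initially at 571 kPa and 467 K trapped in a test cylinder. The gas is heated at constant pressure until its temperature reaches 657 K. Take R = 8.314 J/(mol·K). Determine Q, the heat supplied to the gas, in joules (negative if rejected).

V₁ = nRT₁/P₁ = 2.30×8.314×467/571 = 15.6 L.
Isobaric: P stays 571 kPa; V/T = const ⇒ T₂ = 657 K, V₂ = 22.0 L.
W = PΔV = 571×(22.0−15.6) kPa·L = 3630 J.
ΔU = nCvΔT = 2.30×26.0×(657−467) = 11400 J.
Q = ΔU + W = nCpΔT = 15000 J.

15000 J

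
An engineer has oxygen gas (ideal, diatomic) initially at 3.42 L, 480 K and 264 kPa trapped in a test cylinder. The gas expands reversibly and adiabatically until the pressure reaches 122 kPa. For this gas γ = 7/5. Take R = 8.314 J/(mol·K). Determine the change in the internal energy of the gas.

-447 J

n = P₁V₁/(RT₁) = 264×3.42/(8.314×480) = 0.226 mol.
Adiabatic: T₂/T₁ = (P₂/P₁)^((γ−1)/γ) ⇒ T₂ = 480×(0.462)^0.286 = 385 K; V₂ = 5.94 L.
For an ideal gas ΔU = nCvΔT with Cv = (5/2)R = 20.8 J/(mol·K).
ΔU = 0.226×20.8×(385−480) = -447 J.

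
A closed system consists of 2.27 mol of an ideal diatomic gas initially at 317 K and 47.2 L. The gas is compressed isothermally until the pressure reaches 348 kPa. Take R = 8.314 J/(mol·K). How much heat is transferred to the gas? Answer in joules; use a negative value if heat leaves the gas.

P₁ = nRT₁/V₁ = 2.27×8.314×317/47.2 = 127 kPa.
Isothermal: T stays 317 K; PV = const ⇒ V₂ = 17.2 L, P₂ = 348 kPa.
ΔU = 0 (ideal gas, T constant).
W = nRT ln(V₂/V₁) = 2.27×8.314×317×ln(0.364) = -6040 J.
Q = ΔU + W = -6040 J.

-6040 J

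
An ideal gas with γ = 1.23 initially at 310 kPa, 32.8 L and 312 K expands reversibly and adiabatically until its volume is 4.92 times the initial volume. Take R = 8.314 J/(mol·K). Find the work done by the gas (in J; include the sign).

13600 J

n = P₁V₁/(RT₁) = 310×32.8/(8.314×312) = 3.92 mol.
Adiabatic: TV^(γ−1) = const ⇒ T₂ = 312×(0.203)^0.230 = 216 K; PV^γ = const ⇒ P₂ = 43.7 kPa.
ΔU = nCvΔT = 3.92×36.1×(216−312) = -13600 J.
Q = 0 for an adiabatic process, so W = −ΔU = 13600 J.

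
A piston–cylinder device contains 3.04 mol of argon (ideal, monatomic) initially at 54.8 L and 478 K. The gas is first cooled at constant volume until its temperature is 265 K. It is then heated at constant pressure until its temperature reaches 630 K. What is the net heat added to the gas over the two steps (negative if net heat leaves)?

P₁ = nRT₁/V₁ = 3.04×8.314×478/54.8 = 220 kPa.
Step 1 — Isochoric: V stays 54.8 L; P/T = const ⇒ T₂ = 265 K, P₂ = 122 kPa.
W = 0 (no volume change).
ΔU = nCvΔT = 3.04×12.5×(265−478) = -8080 J.
Q = ΔU = -8080 J.
State after step 1: P = 122 kPa, V = 54.8 L, T = 265 K.
Step 2 — Isobaric: P stays 122 kPa; V/T = const ⇒ T₂ = 630 K, V₂ = 130 L.
W = PΔV = 122×(130−54.8) kPa·L = 9230 J.
ΔU = nCvΔT = 3.04×12.5×(630−265) = 13800 J.
Q = ΔU + W = nCpΔT = 23100 J.
Net over both steps: W = 9230 J, Q = 15000 J, ΔU = 5760 J.

15000 J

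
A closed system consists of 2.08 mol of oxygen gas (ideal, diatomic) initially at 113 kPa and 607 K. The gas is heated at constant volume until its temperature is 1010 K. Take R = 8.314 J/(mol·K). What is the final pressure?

188 kPa

V₁ = nRT₁/P₁ = 2.08×8.314×607/113 = 92.9 L.
Isochoric: V stays 92.9 L; P/T = const ⇒ T₂ = 1010 K, P₂ = 188 kPa.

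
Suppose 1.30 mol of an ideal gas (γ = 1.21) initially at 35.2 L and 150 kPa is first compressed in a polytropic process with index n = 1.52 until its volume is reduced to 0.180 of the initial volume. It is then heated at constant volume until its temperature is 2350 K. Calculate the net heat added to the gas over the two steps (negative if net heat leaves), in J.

T₁ = P₁V₁/(nR) = 150×35.2/(1.30×8.314) = 489 K.
Step 1 — Polytropic n=1.52: T₂ = T₁(V₁/V₂)^(n−1) = 489×(5.56)^0.52 = 1190 K; P₂ = P₁(V₁/V₂)^n = 2030 kPa.
W = (P₁V₁−P₂V₂)/(n−1) = (150×35.2−2030×6.34)/0.52 = -14600 J.
ΔU = nCvΔT = 1.30×39.6×(1190−489) = 36200 J.
Q = ΔU + W = 21600 J.
State after step 1: P = 2030 kPa, V = 6.34 L, T = 1190 K.
Step 2 — Isochoric: V stays 6.34 L; P/T = const ⇒ T₂ = 2350 K, P₂ = 4010 kPa.
W = 0 (no volume change).
ΔU = nCvΔT = 1.30×39.6×(2350−1190) = 59600 J.
Q = ΔU = 59600 J.
Net over both steps: W = -14600 J, Q = 81200 J, ΔU = 95800 J.

81200 J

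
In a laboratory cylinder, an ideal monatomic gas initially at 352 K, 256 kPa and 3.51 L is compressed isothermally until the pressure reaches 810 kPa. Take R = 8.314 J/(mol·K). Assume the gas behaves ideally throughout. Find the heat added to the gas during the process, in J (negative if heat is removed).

n = P₁V₁/(RT₁) = 256×3.51/(8.314×352) = 0.307 mol.
Isothermal: T stays 352 K; PV = const ⇒ V₂ = 1.11 L, P₂ = 810 kPa.
ΔU = 0 (ideal gas, T constant).
W = nRT ln(V₂/V₁) = 0.307×8.314×352×ln(0.316) = -1040 J.
Q = ΔU + W = -1040 J.

-1040 J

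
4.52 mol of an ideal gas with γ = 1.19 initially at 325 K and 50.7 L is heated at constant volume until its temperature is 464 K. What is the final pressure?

344 kPa

P₁ = nRT₁/V₁ = 4.52×8.314×325/50.7 = 241 kPa.
Isochoric: V stays 50.7 L; P/T = const ⇒ T₂ = 464 K, P₂ = 344 kPa.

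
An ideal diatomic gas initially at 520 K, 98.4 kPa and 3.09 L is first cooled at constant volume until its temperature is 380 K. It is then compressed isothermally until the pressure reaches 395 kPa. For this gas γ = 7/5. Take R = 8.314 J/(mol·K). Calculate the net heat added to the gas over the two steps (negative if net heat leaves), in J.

n = P₁V₁/(RT₁) = 98.4×3.09/(8.314×520) = 0.0703 mol.
Step 1 — Isochoric: V stays 3.09 L; P/T = const ⇒ T₂ = 380 K, P₂ = 71.9 kPa.
W = 0 (no volume change).
ΔU = nCvΔT = 0.0703×20.8×(380−520) = -205 J.
Q = ΔU = -205 J.
State after step 1: P = 71.9 kPa, V = 3.09 L, T = 380 K.
Step 2 — Isothermal: T stays 380 K; PV = const ⇒ V₂ = 0.563 L, P₂ = 395 kPa.
ΔU = 0 (ideal gas, T constant).
W = nRT ln(V₂/V₁) = 0.0703×8.314×380×ln(0.182) = -379 J.
Q = ΔU + W = -379 J.
Net over both steps: W = -379 J, Q = -583 J, ΔU = -205 J.

-583 J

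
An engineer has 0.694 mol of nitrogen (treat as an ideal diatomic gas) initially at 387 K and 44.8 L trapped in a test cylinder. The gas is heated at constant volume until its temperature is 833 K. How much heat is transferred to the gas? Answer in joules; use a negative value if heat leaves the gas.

P₁ = nRT₁/V₁ = 0.694×8.314×387/44.8 = 49.8 kPa.
Isochoric: V stays 44.8 L; P/T = const ⇒ T₂ = 833 K, P₂ = 107 kPa.
W = 0 (no volume change).
ΔU = nCvΔT = 0.694×20.8×(833−387) = 6430 J.
Q = ΔU = 6430 J.

6430 J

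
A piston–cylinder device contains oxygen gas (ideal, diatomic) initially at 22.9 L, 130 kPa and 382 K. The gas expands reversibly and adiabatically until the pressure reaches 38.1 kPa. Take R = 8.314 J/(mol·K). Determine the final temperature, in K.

269 K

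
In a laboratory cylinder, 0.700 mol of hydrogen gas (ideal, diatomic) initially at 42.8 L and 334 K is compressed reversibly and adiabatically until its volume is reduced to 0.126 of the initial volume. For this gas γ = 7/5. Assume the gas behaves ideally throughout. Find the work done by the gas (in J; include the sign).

P₁ = nRT₁/V₁ = 0.700×8.314×334/42.8 = 45.4 kPa.
Adiabatic: TV^(γ−1) = const ⇒ T₂ = 334×(7.94)^0.400 = 765 K; PV^γ = const ⇒ P₂ = 825 kPa.
ΔU = nCvΔT = 0.700×20.8×(765−334) = 6270 J.
Q = 0 for an adiabatic process, so W = −ΔU = -6270 J.

-6270 J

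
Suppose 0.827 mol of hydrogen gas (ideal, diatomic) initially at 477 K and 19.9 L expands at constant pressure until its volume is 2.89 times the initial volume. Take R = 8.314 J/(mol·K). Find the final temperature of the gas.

1380 K

P₁ = nRT₁/V₁ = 0.827×8.314×477/19.9 = 165 kPa.
Isobaric: P stays 165 kPa; V/T = const ⇒ T₂ = 1380 K, V₂ = 57.5 L.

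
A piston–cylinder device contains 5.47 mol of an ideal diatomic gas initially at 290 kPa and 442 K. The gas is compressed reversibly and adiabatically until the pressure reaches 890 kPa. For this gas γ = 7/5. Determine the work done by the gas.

-19000 J

V₁ = nRT₁/P₁ = 5.47×8.314×442/290 = 69.3 L.
Adiabatic: T₂/T₁ = (P₂/P₁)^((γ−1)/γ) ⇒ T₂ = 442×(3.07)^0.286 = 609 K; V₂ = 31.1 L.
ΔU = nCvΔT = 5.47×20.8×(609−442) = 19000 J.
Q = 0 for an adiabatic process, so W = −ΔU = -19000 J.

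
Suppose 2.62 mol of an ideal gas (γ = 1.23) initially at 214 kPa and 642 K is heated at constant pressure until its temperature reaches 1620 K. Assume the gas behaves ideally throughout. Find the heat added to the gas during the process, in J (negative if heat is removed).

V₁ = nRT₁/P₁ = 2.62×8.314×642/214 = 65.3 L.
Isobaric: P stays 214 kPa; V/T = const ⇒ T₂ = 1620 K, V₂ = 165 L.
W = PΔV = 214×(165−65.3) kPa·L = 21300 J.
ΔU = nCvΔT = 2.62×36.1×(1620−642) = 92600 J.
Q = ΔU + W = nCpΔT = 114000 J.

114000 J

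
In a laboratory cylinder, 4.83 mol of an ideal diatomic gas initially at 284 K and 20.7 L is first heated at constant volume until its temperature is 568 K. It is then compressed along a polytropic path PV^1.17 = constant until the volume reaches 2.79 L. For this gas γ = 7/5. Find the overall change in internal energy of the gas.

P₁ = nRT₁/V₁ = 4.83×8.314×284/20.7 = 551 kPa.
Step 1 — Isochoric: V stays 20.7 L; P/T = const ⇒ T₂ = 568 K, P₂ = 1100 kPa.
W = 0 (no volume change).
ΔU = nCvΔT = 4.83×20.8×(568−284) = 28500 J.
Q = ΔU = 28500 J.
State after step 1: P = 1100 kPa, V = 20.7 L, T = 568 K.
Step 2 — Polytropic n=1.17: T₂ = T₁(V₁/V₂)^(n−1) = 568×(7.42)^0.17 = 799 K; P₂ = P₁(V₁/V₂)^n = 11500 kPa.
W = (P₁V₁−P₂V₂)/(n−1) = (1100×20.7−11500×2.79)/0.17 = -54500 J.
ΔU = nCvΔT = 4.83×20.8×(799−568) = 23100 J.
Q = ΔU + W = -31300 J.
Net over both steps: W = -54500 J, Q = -2810 J, ΔU = 51700 J.

51700 J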